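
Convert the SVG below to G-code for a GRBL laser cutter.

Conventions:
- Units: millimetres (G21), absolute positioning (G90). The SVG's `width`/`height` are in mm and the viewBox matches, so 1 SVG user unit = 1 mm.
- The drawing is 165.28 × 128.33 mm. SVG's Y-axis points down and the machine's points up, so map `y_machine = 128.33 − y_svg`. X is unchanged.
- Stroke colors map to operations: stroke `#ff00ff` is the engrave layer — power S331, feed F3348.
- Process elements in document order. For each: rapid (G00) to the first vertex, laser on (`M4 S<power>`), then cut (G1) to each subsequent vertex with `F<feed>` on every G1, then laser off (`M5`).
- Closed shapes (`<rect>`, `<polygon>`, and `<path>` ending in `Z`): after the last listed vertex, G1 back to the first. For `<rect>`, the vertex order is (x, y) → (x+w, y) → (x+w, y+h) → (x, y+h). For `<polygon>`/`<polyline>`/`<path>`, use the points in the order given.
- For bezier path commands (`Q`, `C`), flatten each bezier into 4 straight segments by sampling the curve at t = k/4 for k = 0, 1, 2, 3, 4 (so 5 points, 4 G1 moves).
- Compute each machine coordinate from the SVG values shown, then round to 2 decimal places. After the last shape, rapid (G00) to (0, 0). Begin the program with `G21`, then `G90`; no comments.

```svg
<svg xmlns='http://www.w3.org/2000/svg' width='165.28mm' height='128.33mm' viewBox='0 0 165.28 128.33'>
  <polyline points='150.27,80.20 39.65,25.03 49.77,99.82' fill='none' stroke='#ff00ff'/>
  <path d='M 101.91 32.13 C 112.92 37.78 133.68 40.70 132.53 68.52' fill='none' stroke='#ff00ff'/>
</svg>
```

Since the viewBox matches the mm dimensions, user units are millimetres directly. The only transform is the Y-flip y_m = 128.33 − y_svg.

Shape 1 is a open polyline drawn with `<polyline>`. Its stroke #ff00ff means engrave at S331, F3348. After flipping Y the toolpath is (150.27,48.13) → (39.65,103.30) → (49.77,28.51).

Shape 2 is a cubic bezier drawn with `<path>`. Its stroke #ff00ff means engrave at S331, F3348. After flipping Y the toolpath is (101.91,96.20) → (111.50,92.04) → (121.78,86.32) → (129.78,76.44) → (132.53,59.81).

G21
G90
G00 X150.27 Y48.13
M4 S331
G1 X39.65 Y103.30 F3348
G1 X49.77 Y28.51 F3348
M5
G00 X101.91 Y96.20
M4 S331
G1 X111.50 Y92.04 F3348
G1 X121.78 Y86.32 F3348
G1 X129.78 Y76.44 F3348
G1 X132.53 Y59.81 F3348
M5
G00 X0.00 Y0.00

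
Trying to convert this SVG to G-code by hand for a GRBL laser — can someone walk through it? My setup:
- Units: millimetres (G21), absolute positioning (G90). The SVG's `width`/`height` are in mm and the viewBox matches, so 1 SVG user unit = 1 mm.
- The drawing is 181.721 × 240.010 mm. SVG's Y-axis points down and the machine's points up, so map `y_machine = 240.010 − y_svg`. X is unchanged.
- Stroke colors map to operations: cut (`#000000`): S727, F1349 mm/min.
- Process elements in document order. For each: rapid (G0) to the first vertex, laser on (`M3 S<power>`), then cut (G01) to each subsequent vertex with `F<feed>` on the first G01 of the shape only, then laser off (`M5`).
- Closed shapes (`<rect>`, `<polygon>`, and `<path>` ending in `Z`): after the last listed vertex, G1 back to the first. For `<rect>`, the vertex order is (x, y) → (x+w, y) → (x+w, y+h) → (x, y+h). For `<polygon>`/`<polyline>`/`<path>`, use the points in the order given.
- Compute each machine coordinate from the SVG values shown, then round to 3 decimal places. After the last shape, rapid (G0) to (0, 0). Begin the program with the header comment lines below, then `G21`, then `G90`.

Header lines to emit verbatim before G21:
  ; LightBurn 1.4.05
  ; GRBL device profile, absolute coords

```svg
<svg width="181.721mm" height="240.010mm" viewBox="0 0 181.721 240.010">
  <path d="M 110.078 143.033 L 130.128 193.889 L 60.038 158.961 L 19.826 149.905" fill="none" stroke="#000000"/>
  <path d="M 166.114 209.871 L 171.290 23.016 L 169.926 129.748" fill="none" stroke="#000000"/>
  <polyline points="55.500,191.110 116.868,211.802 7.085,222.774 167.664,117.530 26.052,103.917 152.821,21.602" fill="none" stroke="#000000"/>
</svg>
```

1 u = 1 mm; y_m = 240.010 − y.

[1] `<path>` open polyline, #000000→cut S727 F1349: (110.078,96.977) → (130.128,46.121) → (60.038,81.049) → (19.826,90.105)

[2] `<path>` open polyline, #000000→cut S727 F1349: (166.114,30.139) → (171.290,216.994) → (169.926,110.262)

[3] `<polyline>` open polyline, #000000→cut S727 F1349: (55.500,48.900) → (116.868,28.208) → (7.085,17.236) → (167.664,122.480) → (26.052,136.093) → (152.821,218.408)

; LightBurn 1.4.05
; GRBL device profile, absolute coords
G21
G90
G0 X110.078 Y96.977
M3 S727
G01 X130.128 Y46.121 F1349
G01 X60.038 Y81.049
G01 X19.826 Y90.105
M5
G0 X166.114 Y30.139
M3 S727
G01 X171.290 Y216.994 F1349
G01 X169.926 Y110.262
M5
G0 X55.500 Y48.900
M3 S727
G01 X116.868 Y28.208 F1349
G01 X7.085 Y17.236
G01 X167.664 Y122.480
G01 X26.052 Y136.093
G01 X152.821 Y218.408
M5
G0 X0.000 Y0.000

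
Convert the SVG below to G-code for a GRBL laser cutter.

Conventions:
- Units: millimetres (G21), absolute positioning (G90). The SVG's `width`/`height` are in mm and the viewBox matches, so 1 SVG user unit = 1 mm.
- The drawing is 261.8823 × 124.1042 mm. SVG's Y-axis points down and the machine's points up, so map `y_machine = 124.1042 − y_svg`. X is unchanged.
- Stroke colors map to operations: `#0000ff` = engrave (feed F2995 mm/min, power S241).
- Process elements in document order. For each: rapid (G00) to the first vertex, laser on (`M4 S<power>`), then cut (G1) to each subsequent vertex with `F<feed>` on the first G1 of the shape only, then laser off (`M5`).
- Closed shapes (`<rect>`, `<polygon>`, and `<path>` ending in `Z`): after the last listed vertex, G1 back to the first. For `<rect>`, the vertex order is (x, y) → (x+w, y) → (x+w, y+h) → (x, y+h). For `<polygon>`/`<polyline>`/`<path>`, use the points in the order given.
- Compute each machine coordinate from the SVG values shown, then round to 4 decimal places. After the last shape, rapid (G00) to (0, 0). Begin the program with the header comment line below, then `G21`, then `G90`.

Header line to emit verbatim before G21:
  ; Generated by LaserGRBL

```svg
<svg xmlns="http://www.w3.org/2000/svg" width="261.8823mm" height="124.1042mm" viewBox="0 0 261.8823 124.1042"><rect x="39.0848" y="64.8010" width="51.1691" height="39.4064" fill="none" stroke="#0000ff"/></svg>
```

; Generated by LaserGRBL
G21
G90
G00 X39.0848 Y59.3032
M4 S241
G1 X90.2539 Y59.3032 F2995
G1 X90.2539 Y19.8968
G1 X39.0848 Y19.8968
G1 X39.0848 Y59.3032
M5
G00 X0.0000 Y0.0000

viewBox `0 0 261.8823 124.1042` with mm width/height → 1 unit = 1 mm. Flip: y_m = 124.1042 − y_svg.

**Shape 1** — `<rect>` rectangle, stroke `#0000ff` → engrave (S241, F2995). Machine vertices: (39.0848,59.3032) → (90.2539,59.3032) → (90.2539,19.8968) → (39.0848,19.8968) → (39.0848,59.3032). Closed: final G1 returns to the first vertex.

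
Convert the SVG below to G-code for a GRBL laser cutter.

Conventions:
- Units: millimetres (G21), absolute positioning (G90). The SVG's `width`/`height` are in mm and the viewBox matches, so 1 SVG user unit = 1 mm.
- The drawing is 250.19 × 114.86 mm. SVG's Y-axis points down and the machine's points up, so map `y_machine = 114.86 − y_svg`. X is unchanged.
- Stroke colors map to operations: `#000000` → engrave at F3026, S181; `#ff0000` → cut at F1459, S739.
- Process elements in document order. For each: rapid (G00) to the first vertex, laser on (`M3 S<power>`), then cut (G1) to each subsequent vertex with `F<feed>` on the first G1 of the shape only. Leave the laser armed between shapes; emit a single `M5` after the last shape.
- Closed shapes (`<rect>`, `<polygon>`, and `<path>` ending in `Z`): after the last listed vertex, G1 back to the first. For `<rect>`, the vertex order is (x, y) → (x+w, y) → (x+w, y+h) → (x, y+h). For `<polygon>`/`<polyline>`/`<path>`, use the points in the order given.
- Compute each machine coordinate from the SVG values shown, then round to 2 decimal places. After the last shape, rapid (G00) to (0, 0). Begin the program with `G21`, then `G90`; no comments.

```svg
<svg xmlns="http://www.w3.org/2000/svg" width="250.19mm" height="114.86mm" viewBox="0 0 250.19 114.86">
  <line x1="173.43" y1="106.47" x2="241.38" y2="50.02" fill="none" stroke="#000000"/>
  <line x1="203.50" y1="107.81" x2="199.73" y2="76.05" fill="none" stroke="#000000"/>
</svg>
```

Since the viewBox matches the mm dimensions, user units are millimetres directly. The only transform is the Y-flip y_m = 114.86 − y_svg.

Shape 1 is a line segment drawn with `<line>`. Its stroke #000000 means engrave at S181, F3026. After flipping Y the toolpath is (173.43,8.39) → (241.38,64.84).

Shape 2 is a line segment drawn with `<line>`. Its stroke #000000 means engrave at S181, F3026. After flipping Y the toolpath is (203.50,7.05) → (199.73,38.81).

G21
G90
G00 X173.43 Y8.39
M3 S181
G1 X241.38 Y64.84 F3026
G00 X203.50 Y7.05
M3 S181
G1 X199.73 Y38.81 F3026
M5
G00 X0.00 Y0.00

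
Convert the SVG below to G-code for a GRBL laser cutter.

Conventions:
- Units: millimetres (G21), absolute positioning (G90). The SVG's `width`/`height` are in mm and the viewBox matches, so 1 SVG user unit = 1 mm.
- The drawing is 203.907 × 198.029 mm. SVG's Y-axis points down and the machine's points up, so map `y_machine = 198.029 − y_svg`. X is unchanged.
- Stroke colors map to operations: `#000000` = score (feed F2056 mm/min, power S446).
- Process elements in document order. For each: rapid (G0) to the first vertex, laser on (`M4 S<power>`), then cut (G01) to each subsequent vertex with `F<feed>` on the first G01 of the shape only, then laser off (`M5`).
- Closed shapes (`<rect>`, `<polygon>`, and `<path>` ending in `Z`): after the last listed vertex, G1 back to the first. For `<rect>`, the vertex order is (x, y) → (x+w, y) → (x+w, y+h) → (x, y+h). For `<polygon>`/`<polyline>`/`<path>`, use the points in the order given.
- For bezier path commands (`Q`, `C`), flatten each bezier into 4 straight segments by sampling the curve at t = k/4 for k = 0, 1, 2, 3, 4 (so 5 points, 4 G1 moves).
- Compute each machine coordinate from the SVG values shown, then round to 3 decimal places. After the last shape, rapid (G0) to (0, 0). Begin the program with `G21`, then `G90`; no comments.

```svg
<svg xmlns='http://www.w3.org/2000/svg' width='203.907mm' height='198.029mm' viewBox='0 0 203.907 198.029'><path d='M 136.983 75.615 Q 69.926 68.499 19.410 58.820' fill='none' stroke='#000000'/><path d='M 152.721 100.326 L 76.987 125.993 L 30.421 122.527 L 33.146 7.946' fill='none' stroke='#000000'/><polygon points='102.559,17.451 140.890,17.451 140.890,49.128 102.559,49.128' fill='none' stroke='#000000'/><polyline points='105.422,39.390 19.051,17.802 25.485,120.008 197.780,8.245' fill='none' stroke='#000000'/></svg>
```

G21
G90
G0 X136.983 Y122.414
M4 S446
G01 X104.488 Y126.132 F2056
G01 X74.061 Y130.171
G01 X45.702 Y134.530
G01 X19.410 Y139.209
M5
G0 X152.721 Y97.703
M4 S446
G01 X76.987 Y72.036 F2056
G01 X30.421 Y75.502
G01 X33.146 Y190.083
M5
G0 X102.559 Y180.578
M4 S446
G01 X140.890 Y180.578 F2056
G01 X140.890 Y148.901
G01 X102.559 Y148.901
G01 X102.559 Y180.578
M5
G0 X105.422 Y158.639
M4 S446
G01 X19.051 Y180.227 F2056
G01 X25.485 Y78.021
G01 X197.780 Y189.784
M5
G0 X0.000 Y0.000

Since the viewBox matches the mm dimensions, user units are millimetres directly. The only transform is the Y-flip y_m = 198.029 − y_svg.

Shape 1 is a quadratic bezier drawn with `<path>`. Its stroke #000000 means score at S446, F2056. After flipping Y the toolpath is (136.983,122.414) → (104.488,126.132) → (74.061,130.171) → (45.702,134.530) → (19.410,139.209).

Shape 2 is a open polyline drawn with `<path>`. Its stroke #000000 means score at S446, F2056. After flipping Y the toolpath is (152.721,97.703) → (76.987,72.036) → (30.421,75.502) → (33.146,190.083).

Shape 3 is a rectangle drawn with `<polygon>`. Its stroke #000000 means score at S446, F2056. After flipping Y the toolpath is (102.559,180.578) → (140.890,180.578) → (140.890,148.901) → (102.559,148.901) → (102.559,180.578), returning to the start.

Shape 4 is a open polyline drawn with `<polyline>`. Its stroke #000000 means score at S446, F2056. After flipping Y the toolpath is (105.422,158.639) → (19.051,180.227) → (25.485,78.021) → (197.780,189.784).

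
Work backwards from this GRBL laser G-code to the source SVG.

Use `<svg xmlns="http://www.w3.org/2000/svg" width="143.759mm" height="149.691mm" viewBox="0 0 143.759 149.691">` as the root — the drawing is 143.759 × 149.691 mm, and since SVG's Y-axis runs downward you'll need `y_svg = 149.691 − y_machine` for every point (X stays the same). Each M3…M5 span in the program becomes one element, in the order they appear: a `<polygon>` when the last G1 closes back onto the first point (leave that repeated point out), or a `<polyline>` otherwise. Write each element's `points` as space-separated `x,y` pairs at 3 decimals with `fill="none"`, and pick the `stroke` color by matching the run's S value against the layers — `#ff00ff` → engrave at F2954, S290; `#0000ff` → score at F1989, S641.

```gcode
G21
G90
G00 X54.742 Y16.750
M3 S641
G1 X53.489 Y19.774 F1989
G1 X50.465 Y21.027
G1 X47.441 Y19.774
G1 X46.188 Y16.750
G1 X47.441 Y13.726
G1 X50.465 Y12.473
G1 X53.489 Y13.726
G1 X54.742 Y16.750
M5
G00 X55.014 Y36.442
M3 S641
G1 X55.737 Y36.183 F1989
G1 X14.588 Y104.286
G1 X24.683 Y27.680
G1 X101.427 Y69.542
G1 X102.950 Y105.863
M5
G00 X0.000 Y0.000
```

Machine Y-up, SVG Y-down with viewBox height 149.691, so y_svg = 149.691 − y_machine; X carries over. Every run uses S641, so all elements get stroke `#0000ff` (score).

Run 1: The run returns to its start, so emit a `<polygon>` with points (Y-flipped): 54.742,132.941 53.489,129.917 50.465,128.664 47.441,129.917 46.188,132.941 47.441,135.965 50.465,137.218 53.489,135.965.

Run 2: The run is open, so emit a `<polyline>` with points (Y-flipped): 55.014,113.249 55.737,113.508 14.588,45.405 24.683,122.011 101.427,80.149 102.950,43.828.

<svg xmlns="http://www.w3.org/2000/svg" width="143.759mm" height="149.691mm" viewBox="0 0 143.759 149.691">
  <polygon points="54.742,132.941 53.489,129.917 50.465,128.664 47.441,129.917 46.188,132.941 47.441,135.965 50.465,137.218 53.489,135.965" fill="none" stroke="#0000ff"/>
  <polyline points="55.014,113.249 55.737,113.508 14.588,45.405 24.683,122.011 101.427,80.149 102.950,43.828" fill="none" stroke="#0000ff"/>
</svg>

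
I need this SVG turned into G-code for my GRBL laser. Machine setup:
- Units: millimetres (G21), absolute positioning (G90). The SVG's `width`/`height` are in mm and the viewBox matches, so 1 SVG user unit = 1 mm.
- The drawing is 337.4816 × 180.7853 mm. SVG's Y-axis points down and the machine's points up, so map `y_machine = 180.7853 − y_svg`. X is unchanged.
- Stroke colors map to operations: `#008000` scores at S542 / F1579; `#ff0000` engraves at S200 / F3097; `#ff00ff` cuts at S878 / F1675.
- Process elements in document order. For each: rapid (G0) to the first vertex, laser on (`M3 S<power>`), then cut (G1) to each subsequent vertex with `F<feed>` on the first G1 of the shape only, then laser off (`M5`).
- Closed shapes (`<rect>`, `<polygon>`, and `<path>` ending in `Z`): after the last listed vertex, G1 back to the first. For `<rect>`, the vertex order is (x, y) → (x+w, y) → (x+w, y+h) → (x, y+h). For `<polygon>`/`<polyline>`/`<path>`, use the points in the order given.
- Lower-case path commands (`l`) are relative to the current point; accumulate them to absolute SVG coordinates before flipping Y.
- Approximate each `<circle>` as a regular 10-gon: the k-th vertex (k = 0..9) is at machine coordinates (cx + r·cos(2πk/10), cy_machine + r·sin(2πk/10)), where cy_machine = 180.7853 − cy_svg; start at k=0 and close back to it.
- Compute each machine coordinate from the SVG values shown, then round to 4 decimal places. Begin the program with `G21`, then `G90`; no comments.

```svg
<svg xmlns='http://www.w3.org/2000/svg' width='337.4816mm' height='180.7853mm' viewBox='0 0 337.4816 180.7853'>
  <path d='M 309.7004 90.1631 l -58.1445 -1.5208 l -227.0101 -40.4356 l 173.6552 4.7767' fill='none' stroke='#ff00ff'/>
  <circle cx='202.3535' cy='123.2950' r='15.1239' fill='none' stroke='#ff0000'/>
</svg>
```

Since the viewBox matches the mm dimensions, user units are millimetres directly. The only transform is the Y-flip y_m = 180.7853 − y_svg.

Shape 1 is a open polyline drawn with `<path>`. Its stroke #ff00ff means cut at S878, F1675. After flipping Y the toolpath is (309.7004,90.6222) → (251.5559,92.1430) → (24.5458,132.5786) → (198.2010,127.8019).

Shape 2 is a circle drawn with `<circle>`. Its stroke #ff0000 means engrave at S200, F3097. After flipping Y the toolpath is (217.4774,57.4903) → (214.5890,66.3799) → (207.0270,71.8740) → (197.6800,71.8740) → (190.1180,66.3799) → (187.2296,57.4903) → (190.1180,48.6007) → (197.6800,43.1066) → (207.0270,43.1066) → (214.5890,48.6007) → (217.4774,57.4903), returning to the start.

G21
G90
G0 X309.7004 Y90.6222
M3 S878
G1 X251.5559 Y92.1430 F1675
G1 X24.5458 Y132.5786
G1 X198.2010 Y127.8019
M5
G0 X217.4774 Y57.4903
M3 S200
G1 X214.5890 Y66.3799 F3097
G1 X207.0270 Y71.8740
G1 X197.6800 Y71.8740
G1 X190.1180 Y66.3799
G1 X187.2296 Y57.4903
G1 X190.1180 Y48.6007
G1 X197.6800 Y43.1066
G1 X207.0270 Y43.1066
G1 X214.5890 Y48.6007
G1 X217.4774 Y57.4903
M5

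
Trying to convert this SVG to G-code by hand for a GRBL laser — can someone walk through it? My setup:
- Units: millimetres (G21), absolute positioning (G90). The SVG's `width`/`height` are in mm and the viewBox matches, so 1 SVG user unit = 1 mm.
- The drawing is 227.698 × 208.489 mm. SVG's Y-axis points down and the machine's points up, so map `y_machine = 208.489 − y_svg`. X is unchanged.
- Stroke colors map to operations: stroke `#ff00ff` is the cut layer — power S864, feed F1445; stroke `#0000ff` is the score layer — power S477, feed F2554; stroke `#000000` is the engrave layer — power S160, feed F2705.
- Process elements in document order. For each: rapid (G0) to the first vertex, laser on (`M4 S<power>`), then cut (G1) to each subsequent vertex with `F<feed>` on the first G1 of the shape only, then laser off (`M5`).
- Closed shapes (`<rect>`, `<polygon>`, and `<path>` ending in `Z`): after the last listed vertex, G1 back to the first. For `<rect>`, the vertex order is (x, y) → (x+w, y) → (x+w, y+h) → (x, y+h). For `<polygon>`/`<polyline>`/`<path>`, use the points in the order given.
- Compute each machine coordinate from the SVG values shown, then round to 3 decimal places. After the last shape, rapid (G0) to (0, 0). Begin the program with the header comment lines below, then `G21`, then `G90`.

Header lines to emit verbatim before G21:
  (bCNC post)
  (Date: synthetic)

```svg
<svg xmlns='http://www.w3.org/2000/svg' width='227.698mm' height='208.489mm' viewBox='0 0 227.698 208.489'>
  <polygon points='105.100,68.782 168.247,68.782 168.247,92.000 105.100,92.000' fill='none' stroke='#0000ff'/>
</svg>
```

viewBox `0 0 227.698 208.489` with mm width/height → 1 unit = 1 mm. Flip: y_m = 208.489 − y_svg.

**Shape 1** — `<polygon>` rectangle, stroke `#0000ff` → score (S477, F2554). Machine vertices: (105.100,139.707) → (168.247,139.707) → (168.247,116.489) → (105.100,116.489) → (105.100,139.707). Closed: final G1 returns to the first vertex.

(bCNC post)
(Date: synthetic)
G21
G90
G0 X105.100 Y139.707
M4 S477
G1 X168.247 Y139.707 F2554
G1 X168.247 Y116.489
G1 X105.100 Y116.489
G1 X105.100 Y139.707
M5
G0 X0.000 Y0.000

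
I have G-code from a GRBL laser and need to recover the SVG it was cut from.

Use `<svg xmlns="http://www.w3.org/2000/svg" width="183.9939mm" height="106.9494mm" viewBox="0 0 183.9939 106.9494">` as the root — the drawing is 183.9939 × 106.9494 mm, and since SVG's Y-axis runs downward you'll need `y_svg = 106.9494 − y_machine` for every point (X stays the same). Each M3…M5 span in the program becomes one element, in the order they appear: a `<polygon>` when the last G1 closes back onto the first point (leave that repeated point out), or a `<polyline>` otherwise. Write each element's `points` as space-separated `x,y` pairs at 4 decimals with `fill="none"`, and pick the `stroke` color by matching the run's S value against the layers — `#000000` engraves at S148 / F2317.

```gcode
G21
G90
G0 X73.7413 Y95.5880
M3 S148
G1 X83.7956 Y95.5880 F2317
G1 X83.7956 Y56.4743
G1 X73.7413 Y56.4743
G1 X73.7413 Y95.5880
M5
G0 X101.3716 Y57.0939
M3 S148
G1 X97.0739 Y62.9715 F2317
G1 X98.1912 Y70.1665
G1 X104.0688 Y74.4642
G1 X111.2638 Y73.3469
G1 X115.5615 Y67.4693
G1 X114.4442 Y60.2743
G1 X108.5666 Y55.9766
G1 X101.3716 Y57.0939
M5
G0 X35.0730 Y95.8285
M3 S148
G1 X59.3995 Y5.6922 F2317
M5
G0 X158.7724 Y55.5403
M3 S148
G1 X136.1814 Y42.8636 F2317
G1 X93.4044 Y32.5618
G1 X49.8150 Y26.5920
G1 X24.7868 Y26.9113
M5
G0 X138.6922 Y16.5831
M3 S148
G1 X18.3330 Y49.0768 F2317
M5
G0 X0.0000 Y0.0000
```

Each laser-on run becomes one SVG element. Flip Y back into SVG space with y_svg = 106.9494 − y_machine. Every run uses S148, so all elements get stroke `#000000` (engrave).

Run 1: The run returns to its start, so emit a `<polygon>` with points (Y-flipped): 73.7413,11.3614 83.7956,11.3614 83.7956,50.4751 73.7413,50.4751.

Run 2: The run returns to its start, so emit a `<polygon>` with points (Y-flipped): 101.3716,49.8555 97.0739,43.9779 98.1912,36.7829 104.0688,32.4852 111.2638,33.6025 115.5615,39.4801 114.4442,46.6751 108.5666,50.9728.

Run 3: The run is open, so emit a `<polyline>` with points (Y-flipped): 35.0730,11.1209 59.3995,101.2572.

Run 4: The run is open, so emit a `<polyline>` with points (Y-flipped): 158.7724,51.4091 136.1814,64.0858 93.4044,74.3876 49.8150,80.3574 24.7868,80.0381.

Run 5: The run is open, so emit a `<polyline>` with points (Y-flipped): 138.6922,90.3663 18.3330,57.8726.

<svg xmlns="http://www.w3.org/2000/svg" width="183.9939mm" height="106.9494mm" viewBox="0 0 183.9939 106.9494">
  <polygon points="73.7413,11.3614 83.7956,11.3614 83.7956,50.4751 73.7413,50.4751" fill="none" stroke="#000000"/>
  <polygon points="101.3716,49.8555 97.0739,43.9779 98.1912,36.7829 104.0688,32.4852 111.2638,33.6025 115.5615,39.4801 114.4442,46.6751 108.5666,50.9728" fill="none" stroke="#000000"/>
  <polyline points="35.0730,11.1209 59.3995,101.2572" fill="none" stroke="#000000"/>
  <polyline points="158.7724,51.4091 136.1814,64.0858 93.4044,74.3876 49.8150,80.3574 24.7868,80.0381" fill="none" stroke="#000000"/>
  <polyline points="138.6922,90.3663 18.3330,57.8726" fill="none" stroke="#000000"/>
</svg>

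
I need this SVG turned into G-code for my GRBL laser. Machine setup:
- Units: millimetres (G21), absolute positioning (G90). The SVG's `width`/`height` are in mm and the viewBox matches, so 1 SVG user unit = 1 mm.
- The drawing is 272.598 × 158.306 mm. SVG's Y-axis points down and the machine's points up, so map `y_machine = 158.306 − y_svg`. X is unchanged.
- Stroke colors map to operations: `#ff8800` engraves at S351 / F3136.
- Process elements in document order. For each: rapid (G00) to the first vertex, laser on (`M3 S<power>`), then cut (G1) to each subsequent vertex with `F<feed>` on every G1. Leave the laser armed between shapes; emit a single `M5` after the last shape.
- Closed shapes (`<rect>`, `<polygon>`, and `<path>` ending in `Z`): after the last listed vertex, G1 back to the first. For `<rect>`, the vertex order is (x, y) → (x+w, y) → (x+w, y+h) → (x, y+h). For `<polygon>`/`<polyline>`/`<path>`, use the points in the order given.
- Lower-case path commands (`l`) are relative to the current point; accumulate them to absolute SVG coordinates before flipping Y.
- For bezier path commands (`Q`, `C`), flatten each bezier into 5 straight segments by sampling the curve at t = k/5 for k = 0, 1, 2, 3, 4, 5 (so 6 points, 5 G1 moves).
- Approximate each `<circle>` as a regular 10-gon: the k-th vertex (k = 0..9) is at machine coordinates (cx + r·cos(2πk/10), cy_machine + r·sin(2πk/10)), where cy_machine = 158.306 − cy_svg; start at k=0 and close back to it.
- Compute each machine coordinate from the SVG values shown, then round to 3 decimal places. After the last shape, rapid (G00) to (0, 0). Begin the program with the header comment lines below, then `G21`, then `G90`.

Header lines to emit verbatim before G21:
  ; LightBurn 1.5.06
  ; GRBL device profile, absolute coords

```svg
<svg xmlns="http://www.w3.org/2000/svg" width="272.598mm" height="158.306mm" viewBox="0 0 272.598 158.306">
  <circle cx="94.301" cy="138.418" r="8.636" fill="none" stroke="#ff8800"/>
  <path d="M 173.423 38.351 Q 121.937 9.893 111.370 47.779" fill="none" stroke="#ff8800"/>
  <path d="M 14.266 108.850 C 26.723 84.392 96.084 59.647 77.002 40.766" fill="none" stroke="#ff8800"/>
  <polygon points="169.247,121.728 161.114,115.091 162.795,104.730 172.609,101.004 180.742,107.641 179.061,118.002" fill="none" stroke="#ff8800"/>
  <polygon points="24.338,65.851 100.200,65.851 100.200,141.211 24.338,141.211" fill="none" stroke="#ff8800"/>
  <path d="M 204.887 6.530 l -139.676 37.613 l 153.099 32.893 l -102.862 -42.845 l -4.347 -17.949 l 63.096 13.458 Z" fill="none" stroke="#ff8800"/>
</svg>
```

; LightBurn 1.5.06
; GRBL device profile, absolute coords
G21
G90
G00 X102.937 Y19.888
M3 S351
G1 X101.288 Y24.964 F3136
G1 X96.970 Y28.101 F3136
G1 X91.632 Y28.101 F3136
G1 X87.314 Y24.964 F3136
G1 X85.665 Y19.888 F3136
G1 X87.314 Y14.812 F3136
G1 X91.632 Y11.675 F3136
G1 X96.970 Y11.675 F3136
G1 X101.288 Y14.812 F3136
G1 X102.937 Y19.888 F3136
G00 X173.423 Y119.955
M3 S351
G1 X154.465 Y128.684 F3136
G1 X138.781 Y132.106 F3136
G1 X126.371 Y130.221 F3136
G1 X117.234 Y123.028 F3136
G1 X111.370 Y110.527 F3136
G00 X14.266 Y49.456
M3 S351
G1 X27.406 Y64.116 F3136
G1 X47.226 Y78.550 F3136
G1 X66.750 Y92.462 F3136
G1 X79.001 Y105.557 F3136
G1 X77.002 Y117.540 F3136
G00 X169.247 Y36.578
M3 S351
G1 X161.114 Y43.215 F3136
G1 X162.795 Y53.576 F3136
G1 X172.609 Y57.302 F3136
G1 X180.742 Y50.665 F3136
G1 X179.061 Y40.304 F3136
G1 X169.247 Y36.578 F3136
G00 X24.338 Y92.455
M3 S351
G1 X100.200 Y92.455 F3136
G1 X100.200 Y17.095 F3136
G1 X24.338 Y17.095 F3136
G1 X24.338 Y92.455 F3136
G00 X204.887 Y151.776
M3 S351
G1 X65.211 Y114.163 F3136
G1 X218.310 Y81.270 F3136
G1 X115.448 Y124.115 F3136
G1 X111.101 Y142.064 F3136
G1 X174.197 Y128.606 F3136
G1 X204.887 Y151.776 F3136
M5
G00 X0.000 Y0.000

Since the viewBox matches the mm dimensions, user units are millimetres directly. The only transform is the Y-flip y_m = 158.306 − y_svg.

Shape 1 is a circle drawn with `<circle>`. Its stroke #ff8800 means engrave at S351, F3136. After flipping Y the toolpath is (102.937,19.888) → (101.288,24.964) → (96.970,28.101) → (91.632,28.101) → (87.314,24.964) → (85.665,19.888) → (87.314,14.812) → (91.632,11.675) → (96.970,11.675) → (101.288,14.812) → (102.937,19.888), returning to the start.

Shape 2 is a quadratic bezier drawn with `<path>`. Its stroke #ff8800 means engrave at S351, F3136. After flipping Y the toolpath is (173.423,119.955) → (154.465,128.684) → (138.781,132.106) → (126.371,130.221) → (117.234,123.028) → (111.370,110.527).

Shape 3 is a cubic bezier drawn with `<path>`. Its stroke #ff8800 means engrave at S351, F3136. After flipping Y the toolpath is (14.266,49.456) → (27.406,64.116) → (47.226,78.550) → (66.750,92.462) → (79.001,105.557) → (77.002,117.540).

Shape 4 is a regular polygon drawn with `<polygon>`. Its stroke #ff8800 means engrave at S351, F3136. After flipping Y the toolpath is (169.247,36.578) → (161.114,43.215) → (162.795,53.576) → (172.609,57.302) → (180.742,50.665) → (179.061,40.304) → (169.247,36.578), returning to the start.

Shape 5 is a rectangle drawn with `<polygon>`. Its stroke #ff8800 means engrave at S351, F3136. After flipping Y the toolpath is (24.338,92.455) → (100.200,92.455) → (100.200,17.095) → (24.338,17.095) → (24.338,92.455), returning to the start.

Shape 6 is a closed polygon drawn with `<path>`. Its stroke #ff8800 means engrave at S351, F3136. After flipping Y the toolpath is (204.887,151.776) → (65.211,114.163) → (218.310,81.270) → (115.448,124.115) → (111.101,142.064) → (174.197,128.606) → (204.887,151.776), returning to the start.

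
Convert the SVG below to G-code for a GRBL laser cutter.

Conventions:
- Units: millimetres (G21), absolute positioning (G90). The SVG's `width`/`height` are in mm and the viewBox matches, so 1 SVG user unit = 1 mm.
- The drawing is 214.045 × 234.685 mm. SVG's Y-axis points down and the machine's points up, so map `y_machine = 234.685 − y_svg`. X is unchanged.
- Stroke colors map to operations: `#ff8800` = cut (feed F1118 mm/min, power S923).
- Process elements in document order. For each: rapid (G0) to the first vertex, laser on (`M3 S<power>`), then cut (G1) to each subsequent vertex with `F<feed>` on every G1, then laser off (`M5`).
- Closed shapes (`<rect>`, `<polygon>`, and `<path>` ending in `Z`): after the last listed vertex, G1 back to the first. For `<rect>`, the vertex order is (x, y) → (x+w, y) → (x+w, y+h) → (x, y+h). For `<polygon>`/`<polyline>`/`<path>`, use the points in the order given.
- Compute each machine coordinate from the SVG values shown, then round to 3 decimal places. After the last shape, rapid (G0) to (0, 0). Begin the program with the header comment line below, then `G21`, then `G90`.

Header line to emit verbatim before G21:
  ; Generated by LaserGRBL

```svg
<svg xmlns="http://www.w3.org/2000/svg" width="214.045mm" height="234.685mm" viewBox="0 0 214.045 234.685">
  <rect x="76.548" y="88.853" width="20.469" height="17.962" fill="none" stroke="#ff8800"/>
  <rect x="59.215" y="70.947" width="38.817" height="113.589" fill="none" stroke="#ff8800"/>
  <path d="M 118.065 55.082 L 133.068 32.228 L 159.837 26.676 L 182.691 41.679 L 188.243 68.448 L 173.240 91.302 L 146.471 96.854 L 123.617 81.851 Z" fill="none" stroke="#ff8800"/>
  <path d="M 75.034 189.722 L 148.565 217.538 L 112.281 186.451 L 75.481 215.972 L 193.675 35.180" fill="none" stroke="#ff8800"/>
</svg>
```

; Generated by LaserGRBL
G21
G90
G0 X76.548 Y145.832
M3 S923
G1 X97.017 Y145.832 F1118
G1 X97.017 Y127.870 F1118
G1 X76.548 Y127.870 F1118
G1 X76.548 Y145.832 F1118
M5
G0 X59.215 Y163.738
M3 S923
G1 X98.032 Y163.738 F1118
G1 X98.032 Y50.149 F1118
G1 X59.215 Y50.149 F1118
G1 X59.215 Y163.738 F1118
M5
G0 X118.065 Y179.603
M3 S923
G1 X133.068 Y202.457 F1118
G1 X159.837 Y208.009 F1118
G1 X182.691 Y193.006 F1118
G1 X188.243 Y166.237 F1118
G1 X173.240 Y143.383 F1118
G1 X146.471 Y137.831 F1118
G1 X123.617 Y152.834 F1118
G1 X118.065 Y179.603 F1118
M5
G0 X75.034 Y44.963
M3 S923
G1 X148.565 Y17.147 F1118
G1 X112.281 Y48.234 F1118
G1 X75.481 Y18.713 F1118
G1 X193.675 Y199.505 F1118
M5
G0 X0.000 Y0.000

viewBox `0 0 214.045 234.685` with mm width/height → 1 unit = 1 mm. Flip: y_m = 234.685 − y_svg.

**Shape 1** — `<rect>` rectangle, stroke `#ff8800` → cut (S923, F1118). Machine vertices: (76.548,145.832) → (97.017,145.832) → (97.017,127.870) → (76.548,127.870) → (76.548,145.832). Closed: final G1 returns to the first vertex.

**Shape 2** — `<rect>` rectangle, stroke `#ff8800` → cut (S923, F1118). Machine vertices: (59.215,163.738) → (98.032,163.738) → (98.032,50.149) → (59.215,50.149) → (59.215,163.738). Closed: final G1 returns to the first vertex.

**Shape 3** — `<path>` regular polygon, stroke `#ff8800` → cut (S923, F1118). Machine vertices: (118.065,179.603) → (133.068,202.457) → (159.837,208.009) → (182.691,193.006) → (188.243,166.237) → (173.240,143.383) → (146.471,137.831) → (123.617,152.834) → (118.065,179.603). Closed: final G1 returns to the first vertex.

**Shape 4** — `<path>` open polyline, stroke `#ff8800` → cut (S923, F1118). Machine vertices: (75.034,44.963) → (148.565,17.147) → (112.281,48.234) → (75.481,18.713) → (193.675,199.505). Open path.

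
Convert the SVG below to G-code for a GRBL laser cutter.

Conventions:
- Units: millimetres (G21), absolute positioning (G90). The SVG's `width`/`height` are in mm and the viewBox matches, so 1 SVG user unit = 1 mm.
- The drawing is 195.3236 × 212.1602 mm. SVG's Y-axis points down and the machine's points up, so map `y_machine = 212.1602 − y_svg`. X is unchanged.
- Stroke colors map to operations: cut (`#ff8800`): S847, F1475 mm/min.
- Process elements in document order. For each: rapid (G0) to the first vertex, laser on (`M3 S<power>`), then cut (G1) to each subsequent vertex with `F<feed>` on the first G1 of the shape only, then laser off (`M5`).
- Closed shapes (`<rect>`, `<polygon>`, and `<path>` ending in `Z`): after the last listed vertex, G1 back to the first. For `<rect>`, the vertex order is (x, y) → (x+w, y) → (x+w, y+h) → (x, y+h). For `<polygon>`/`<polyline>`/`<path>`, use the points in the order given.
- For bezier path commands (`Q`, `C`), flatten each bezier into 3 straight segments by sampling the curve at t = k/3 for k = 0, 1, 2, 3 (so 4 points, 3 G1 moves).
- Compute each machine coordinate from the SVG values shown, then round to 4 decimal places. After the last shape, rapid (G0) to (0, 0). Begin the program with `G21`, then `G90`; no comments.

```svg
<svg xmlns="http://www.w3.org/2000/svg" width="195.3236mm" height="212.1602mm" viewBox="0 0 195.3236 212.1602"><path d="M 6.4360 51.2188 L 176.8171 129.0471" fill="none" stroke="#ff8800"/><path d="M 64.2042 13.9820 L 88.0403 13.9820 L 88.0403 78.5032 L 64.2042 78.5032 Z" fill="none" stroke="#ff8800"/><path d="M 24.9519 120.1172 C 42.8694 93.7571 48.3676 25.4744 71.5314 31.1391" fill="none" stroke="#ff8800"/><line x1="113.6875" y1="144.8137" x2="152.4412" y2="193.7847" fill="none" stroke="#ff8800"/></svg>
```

1 u = 1 mm; y_m = 212.1602 − y.

[1] `<path>` line segment, #ff8800→cut S847 F1475: (6.4360,160.9414) → (176.8171,83.1131)

[2] `<path>` rectangle, #ff8800→cut S847 F1475: (64.2042,198.1782) → (88.0403,198.1782) → (88.0403,133.6570) → (64.2042,133.6570) → (64.2042,198.1782) (closed)

[3] `<path>` cubic bezier, #ff8800→cut S847 F1475: (24.9519,92.0430) → (39.8439,128.0858) → (53.1419,166.3281) → (71.5314,181.0211)

[4] `<line>` line segment, #ff8800→cut S847 F1475: (113.6875,67.3465) → (152.4412,18.3755)

G21
G90
G0 X6.4360 Y160.9414
M3 S847
G1 X176.8171 Y83.1131 F1475
M5
G0 X64.2042 Y198.1782
M3 S847
G1 X88.0403 Y198.1782 F1475
G1 X88.0403 Y133.6570
G1 X64.2042 Y133.6570
G1 X64.2042 Y198.1782
M5
G0 X24.9519 Y92.0430
M3 S847
G1 X39.8439 Y128.0858 F1475
G1 X53.1419 Y166.3281
G1 X71.5314 Y181.0211
M5
G0 X113.6875 Y67.3465
M3 S847
G1 X152.4412 Y18.3755 F1475
M5
G0 X0.0000 Y0.0000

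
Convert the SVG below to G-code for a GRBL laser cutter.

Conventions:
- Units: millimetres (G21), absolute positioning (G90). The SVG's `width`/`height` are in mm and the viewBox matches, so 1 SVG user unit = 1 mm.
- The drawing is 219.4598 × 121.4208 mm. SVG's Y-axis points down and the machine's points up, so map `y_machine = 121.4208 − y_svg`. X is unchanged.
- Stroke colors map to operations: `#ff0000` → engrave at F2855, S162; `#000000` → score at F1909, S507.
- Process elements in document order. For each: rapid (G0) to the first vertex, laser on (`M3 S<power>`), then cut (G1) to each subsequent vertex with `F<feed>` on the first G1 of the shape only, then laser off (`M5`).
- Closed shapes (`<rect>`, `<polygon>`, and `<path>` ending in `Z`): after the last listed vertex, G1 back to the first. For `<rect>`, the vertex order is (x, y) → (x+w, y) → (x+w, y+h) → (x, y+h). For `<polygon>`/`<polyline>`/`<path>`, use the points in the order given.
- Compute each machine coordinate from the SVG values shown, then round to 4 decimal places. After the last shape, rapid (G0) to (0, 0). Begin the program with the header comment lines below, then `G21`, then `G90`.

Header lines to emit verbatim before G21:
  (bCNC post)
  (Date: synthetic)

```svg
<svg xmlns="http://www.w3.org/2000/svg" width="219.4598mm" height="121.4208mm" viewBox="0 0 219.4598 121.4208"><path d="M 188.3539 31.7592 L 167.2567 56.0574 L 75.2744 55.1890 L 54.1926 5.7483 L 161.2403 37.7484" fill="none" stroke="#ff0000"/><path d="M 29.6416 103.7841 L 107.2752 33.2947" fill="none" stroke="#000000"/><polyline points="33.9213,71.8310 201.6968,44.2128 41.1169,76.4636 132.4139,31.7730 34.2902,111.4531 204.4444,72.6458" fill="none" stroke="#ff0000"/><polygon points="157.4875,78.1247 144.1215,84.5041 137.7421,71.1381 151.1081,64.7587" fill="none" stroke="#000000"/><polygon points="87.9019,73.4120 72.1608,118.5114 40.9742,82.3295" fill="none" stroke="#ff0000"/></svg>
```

(bCNC post)
(Date: synthetic)
G21
G90
G0 X188.3539 Y89.6616
M3 S162
G1 X167.2567 Y65.3634 F2855
G1 X75.2744 Y66.2318
G1 X54.1926 Y115.6725
G1 X161.2403 Y83.6724
M5
G0 X29.6416 Y17.6367
M3 S507
G1 X107.2752 Y88.1261 F1909
M5
G0 X33.9213 Y49.5898
M3 S162
G1 X201.6968 Y77.2080 F2855
G1 X41.1169 Y44.9572
G1 X132.4139 Y89.6478
G1 X34.2902 Y9.9677
G1 X204.4444 Y48.7750
M5
G0 X157.4875 Y43.2961
M3 S507
G1 X144.1215 Y36.9167 F1909
G1 X137.7421 Y50.2827
G1 X151.1081 Y56.6621
G1 X157.4875 Y43.2961
M5
G0 X87.9019 Y48.0088
M3 S162
G1 X72.1608 Y2.9094 F2855
G1 X40.9742 Y39.0913
G1 X87.9019 Y48.0088
M5
G0 X0.0000 Y0.0000

Since the viewBox matches the mm dimensions, user units are millimetres directly. The only transform is the Y-flip y_m = 121.4208 − y_svg.

Shape 1 is a open polyline drawn with `<path>`. Its stroke #ff0000 means engrave at S162, F2855. After flipping Y the toolpath is (188.3539,89.6616) → (167.2567,65.3634) → (75.2744,66.2318) → (54.1926,115.6725) → (161.2403,83.6724).

Shape 2 is a line segment drawn with `<path>`. Its stroke #000000 means score at S507, F1909. After flipping Y the toolpath is (29.6416,17.6367) → (107.2752,88.1261).

Shape 3 is a open polyline drawn with `<polyline>`. Its stroke #ff0000 means engrave at S162, F2855. After flipping Y the toolpath is (33.9213,49.5898) → (201.6968,77.2080) → (41.1169,44.9572) → (132.4139,89.6478) → (34.2902,9.9677) → (204.4444,48.7750).

Shape 4 is a regular polygon drawn with `<polygon>`. Its stroke #000000 means score at S507, F1909. After flipping Y the toolpath is (157.4875,43.2961) → (144.1215,36.9167) → (137.7421,50.2827) → (151.1081,56.6621) → (157.4875,43.2961), returning to the start.

Shape 5 is a regular polygon drawn with `<polygon>`. Its stroke #ff0000 means engrave at S162, F2855. After flipping Y the toolpath is (87.9019,48.0088) → (72.1608,2.9094) → (40.9742,39.0913) → (87.9019,48.0088), returning to the start.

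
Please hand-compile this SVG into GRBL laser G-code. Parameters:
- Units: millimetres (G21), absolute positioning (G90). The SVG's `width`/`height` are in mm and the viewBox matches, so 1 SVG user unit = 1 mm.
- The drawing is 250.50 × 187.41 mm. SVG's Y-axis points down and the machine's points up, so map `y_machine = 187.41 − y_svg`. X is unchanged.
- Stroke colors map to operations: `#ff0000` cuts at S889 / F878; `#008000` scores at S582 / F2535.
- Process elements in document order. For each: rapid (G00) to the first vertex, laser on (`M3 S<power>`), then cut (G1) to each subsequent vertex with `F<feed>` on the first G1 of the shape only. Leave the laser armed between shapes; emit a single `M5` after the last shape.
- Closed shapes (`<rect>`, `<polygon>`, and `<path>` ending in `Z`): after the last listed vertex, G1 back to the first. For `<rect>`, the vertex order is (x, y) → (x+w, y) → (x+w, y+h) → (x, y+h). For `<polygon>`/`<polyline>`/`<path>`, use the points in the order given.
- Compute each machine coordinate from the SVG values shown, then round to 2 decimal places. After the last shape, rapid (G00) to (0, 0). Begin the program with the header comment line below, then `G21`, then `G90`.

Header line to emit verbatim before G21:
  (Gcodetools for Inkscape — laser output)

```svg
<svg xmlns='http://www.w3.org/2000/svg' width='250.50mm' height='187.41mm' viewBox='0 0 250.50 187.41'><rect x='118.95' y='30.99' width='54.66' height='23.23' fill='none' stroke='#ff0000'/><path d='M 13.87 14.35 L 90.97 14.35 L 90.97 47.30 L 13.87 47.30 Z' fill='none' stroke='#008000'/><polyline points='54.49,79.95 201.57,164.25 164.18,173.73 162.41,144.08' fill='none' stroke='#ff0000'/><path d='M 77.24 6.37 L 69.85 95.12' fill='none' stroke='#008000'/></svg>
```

viewBox `0 0 250.50 187.41` with mm width/height → 1 unit = 1 mm. Flip: y_m = 187.41 − y_svg.

**Shape 1** — `<rect>` rectangle, stroke `#ff0000` → cut (S889, F878). Machine vertices: (118.95,156.42) → (173.61,156.42) → (173.61,133.19) → (118.95,133.19) → (118.95,156.42). Closed: final G1 returns to the first vertex.

**Shape 2** — `<path>` rectangle, stroke `#008000` → score (S582, F2535). Machine vertices: (13.87,173.06) → (90.97,173.06) → (90.97,140.11) → (13.87,140.11) → (13.87,173.06). Closed: final G1 returns to the first vertex.

**Shape 3** — `<polyline>` open polyline, stroke `#ff0000` → cut (S889, F878). Machine vertices: (54.49,107.46) → (201.57,23.16) → (164.18,13.68) → (162.41,43.33). Open path.

**Shape 4** — `<path>` line segment, stroke `#008000` → score (S582, F2535). Machine vertices: (77.24,181.04) → (69.85,92.29). Open path.

(Gcodetools for Inkscape — laser output)
G21
G90
G00 X118.95 Y156.42
M3 S889
G1 X173.61 Y156.42 F878
G1 X173.61 Y133.19
G1 X118.95 Y133.19
G1 X118.95 Y156.42
G00 X13.87 Y173.06
M3 S582
G1 X90.97 Y173.06 F2535
G1 X90.97 Y140.11
G1 X13.87 Y140.11
G1 X13.87 Y173.06
G00 X54.49 Y107.46
M3 S889
G1 X201.57 Y23.16 F878
G1 X164.18 Y13.68
G1 X162.41 Y43.33
G00 X77.24 Y181.04
M3 S582
G1 X69.85 Y92.29 F2535
M5
G00 X0.00 Y0.00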